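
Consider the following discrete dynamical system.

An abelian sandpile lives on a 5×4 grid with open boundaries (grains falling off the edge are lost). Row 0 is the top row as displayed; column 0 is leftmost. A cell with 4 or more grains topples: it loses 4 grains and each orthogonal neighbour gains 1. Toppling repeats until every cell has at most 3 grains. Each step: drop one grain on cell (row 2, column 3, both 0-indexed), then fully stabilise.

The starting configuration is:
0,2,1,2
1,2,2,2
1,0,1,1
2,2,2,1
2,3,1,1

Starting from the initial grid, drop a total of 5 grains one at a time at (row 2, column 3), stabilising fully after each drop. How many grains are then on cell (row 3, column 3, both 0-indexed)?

0) 0,2,1,2
1,2,2,2
1,0,1,1
2,2,2,1
2,3,1,1
1) 0,2,1,2
1,2,2,2
1,0,1,2
2,2,2,1
2,3,1,1
2) 0,2,1,2
1,2,2,2
1,0,1,3
2,2,2,1
2,3,1,1
3) 0,2,1,2
1,2,2,3
1,0,2,0
2,2,2,2
2,3,1,1
4) 0,2,1,2
1,2,2,3
1,0,2,1
2,2,2,2
2,3,1,1
5) 0,2,1,2
1,2,2,3
1,0,2,2
2,2,2,2
2,3,1,1

2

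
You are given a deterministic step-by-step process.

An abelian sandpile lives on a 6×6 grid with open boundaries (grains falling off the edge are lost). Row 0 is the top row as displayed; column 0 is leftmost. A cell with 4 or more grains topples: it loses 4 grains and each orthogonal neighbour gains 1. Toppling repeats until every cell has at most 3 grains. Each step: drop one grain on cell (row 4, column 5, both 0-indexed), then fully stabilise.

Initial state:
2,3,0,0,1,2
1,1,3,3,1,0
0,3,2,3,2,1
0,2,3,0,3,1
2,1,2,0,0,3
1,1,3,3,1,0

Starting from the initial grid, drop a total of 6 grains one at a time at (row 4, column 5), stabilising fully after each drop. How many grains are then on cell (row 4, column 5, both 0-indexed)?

[0] 2,3,0,0,1,2
1,1,3,3,1,0
0,3,2,3,2,1
0,2,3,0,3,1
2,1,2,0,0,3
1,1,3,3,1,0
[1] 2,3,0,0,1,2
1,1,3,3,1,0
0,3,2,3,2,1
0,2,3,0,3,2
2,1,2,0,1,0
1,1,3,3,1,1
[2] 2,3,0,0,1,2
1,1,3,3,1,0
0,3,2,3,2,1
0,2,3,0,3,2
2,1,2,0,1,1
1,1,3,3,1,1
[3] 2,3,0,0,1,2
1,1,3,3,1,0
0,3,2,3,2,1
0,2,3,0,3,2
2,1,2,0,1,2
1,1,3,3,1,1
[4] 2,3,0,0,1,2
1,1,3,3,1,0
0,3,2,3,2,1
0,2,3,0,3,2
2,1,2,0,1,3
1,1,3,3,1,1
[5] 2,3,0,0,1,2
1,1,3,3,1,0
0,3,2,3,2,1
0,2,3,0,3,3
2,1,2,0,2,0
1,1,3,3,1,2
[6] 2,3,0,0,1,2
1,1,3,3,1,0
0,3,2,3,2,1
0,2,3,0,3,3
2,1,2,0,2,1
1,1,3,3,1,2

1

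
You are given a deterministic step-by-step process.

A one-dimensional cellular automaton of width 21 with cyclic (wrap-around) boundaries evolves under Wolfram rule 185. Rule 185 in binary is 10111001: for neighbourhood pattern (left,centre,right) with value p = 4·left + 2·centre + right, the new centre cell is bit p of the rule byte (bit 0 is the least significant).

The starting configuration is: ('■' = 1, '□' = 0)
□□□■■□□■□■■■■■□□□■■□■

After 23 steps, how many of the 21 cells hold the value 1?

13

[0] □□□■■□□■□■■■■■□□□■■□■
[1] ■■□■□■□□■■■■■□■■□■□■□
[2] ■□■□■□■□■■■■□■■□■□■□■
[3] □■□■□■□■■■■□■■□■□■□■■
[4] ■□■□■□■■■■□■■□■□■□■■□
[5] □■□■□■■■■□■■□■□■□■■□■
[6] ■□■□■■■■□■■□■□■□■■□■□
[7] □■□■■■■□■■□■□■□■■□■□■
[8] ■□■■■■□■■□■□■□■■□■□■□
[9] □■■■■□■■□■□■□■■□■□■□■
[10] ■■■■□■■□■□■□■■□■□■□■□
[11] ■■■□■■□■□■□■■□■□■□■□■
[12] ■■□■■□■□■□■■□■□■□■□■■
[13] ■□■■□■□■□■■□■□■□■□■■■
[14] □■■□■□■□■■□■□■□■□■■■■
[15] ■■□■□■□■■□■□■□■□■■■■□
[16] ■□■□■□■■□■□■□■□■■■■□■
[17] □■□■□■■□■□■□■□■■■■□■■
[18] ■□■□■■□■□■□■□■■■■□■■□
[19] □■□■■□■□■□■□■■■■□■■□■
[20] ■□■■□■□■□■□■■■■□■■□■□
[21] □■■□■□■□■□■■■■□■■□■□■
[22] ■■□■□■□■□■■■■□■■□■□■□
[23] ■□■□■□■□■■■■□■■□■□■□■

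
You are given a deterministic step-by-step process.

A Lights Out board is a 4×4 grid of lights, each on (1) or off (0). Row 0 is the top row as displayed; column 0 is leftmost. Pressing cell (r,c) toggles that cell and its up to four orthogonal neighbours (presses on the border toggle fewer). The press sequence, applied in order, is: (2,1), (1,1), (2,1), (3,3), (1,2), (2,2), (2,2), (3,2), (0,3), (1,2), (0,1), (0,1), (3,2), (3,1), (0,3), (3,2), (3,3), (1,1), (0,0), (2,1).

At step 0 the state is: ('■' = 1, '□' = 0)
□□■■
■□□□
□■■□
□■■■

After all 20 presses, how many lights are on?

t=0: □□■■
■□□□
□■■□
□■■■
t=1: □□■■
■■□□
■□□□
□□■■
t=2: □■■■
□□■□
■■□□
□□■■
t=3: □■■■
□■■□
□□■□
□■■■
t=4: □■■■
□■■□
□□■■
□■□□
t=5: □■□■
□□□■
□□□■
□■□□
t=6: □■□■
□□■■
□■■□
□■■□
t=7: □■□■
□□□■
□□□■
□■□□
t=8: □■□■
□□□■
□□■■
□□■■
t=9: □■■□
□□□□
□□■■
□□■■
t=10: □■□□
□■■■
□□□■
□□■■
t=11: ■□■□
□□■■
□□□■
□□■■
t=12: □■□□
□■■■
□□□■
□□■■
t=13: □■□□
□■■■
□□■■
□■□□
t=14: □■□□
□■■■
□■■■
■□■□
t=15: □■■■
□■■□
□■■■
■□■□
t=16: □■■■
□■■□
□■□■
■■□■
t=17: □■■■
□■■□
□■□□
■■■□
t=18: □□■■
■□□□
□□□□
■■■□
t=19: ■■■■
□□□□
□□□□
■■■□
t=20: ■■■■
□■□□
■■■□
■□■□

10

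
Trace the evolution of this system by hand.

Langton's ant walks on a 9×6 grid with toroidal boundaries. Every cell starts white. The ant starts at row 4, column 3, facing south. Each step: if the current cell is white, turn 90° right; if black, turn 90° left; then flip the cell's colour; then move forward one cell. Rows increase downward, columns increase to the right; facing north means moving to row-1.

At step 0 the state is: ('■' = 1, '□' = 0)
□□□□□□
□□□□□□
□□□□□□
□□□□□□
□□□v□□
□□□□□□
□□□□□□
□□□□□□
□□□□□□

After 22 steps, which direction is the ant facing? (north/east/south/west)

[0] □□□□□□
□□□□□□
□□□□□□
□□□□□□
□□□v□□
□□□□□□
□□□□□□
□□□□□□
□□□□□□
[1] □□□□□□
□□□□□□
□□□□□□
□□□□□□
□□<■□□
□□□□□□
□□□□□□
□□□□□□
□□□□□□
[2] □□□□□□
□□□□□□
□□□□□□
□□^□□□
□□■■□□
□□□□□□
□□□□□□
□□□□□□
□□□□□□
[3] □□□□□□
□□□□□□
□□□□□□
□□■>□□
□□■■□□
□□□□□□
□□□□□□
□□□□□□
□□□□□□
[4] □□□□□□
□□□□□□
□□□□□□
□□■■□□
□□■v□□
□□□□□□
□□□□□□
□□□□□□
□□□□□□
[5] □□□□□□
□□□□□□
□□□□□□
□□■■□□
□□■□>□
□□□□□□
□□□□□□
□□□□□□
□□□□□□
[6] □□□□□□
□□□□□□
□□□□□□
□□■■□□
□□■□■□
□□□□v□
□□□□□□
□□□□□□
□□□□□□
[7] □□□□□□
□□□□□□
□□□□□□
□□■■□□
□□■□■□
□□□<■□
□□□□□□
□□□□□□
□□□□□□
[8] □□□□□□
□□□□□□
□□□□□□
□□■■□□
□□■^■□
□□□■■□
□□□□□□
□□□□□□
□□□□□□
[9] □□□□□□
□□□□□□
□□□□□□
□□■■□□
□□■■>□
□□□■■□
□□□□□□
□□□□□□
□□□□□□
[10] □□□□□□
□□□□□□
□□□□□□
□□■■^□
□□■■□□
□□□■■□
□□□□□□
□□□□□□
□□□□□□
[11] □□□□□□
□□□□□□
□□□□□□
□□■■■>
□□■■□□
□□□■■□
□□□□□□
□□□□□□
□□□□□□
[12] □□□□□□
□□□□□□
□□□□□□
□□■■■■
□□■■□v
□□□■■□
□□□□□□
□□□□□□
□□□□□□
[13] □□□□□□
□□□□□□
□□□□□□
□□■■■■
□□■■<■
□□□■■□
□□□□□□
□□□□□□
□□□□□□
[14] □□□□□□
□□□□□□
□□□□□□
□□■■^■
□□■■■■
□□□■■□
□□□□□□
□□□□□□
□□□□□□
[15] □□□□□□
□□□□□□
□□□□□□
□□■<□■
□□■■■■
□□□■■□
□□□□□□
□□□□□□
□□□□□□
[16] □□□□□□
□□□□□□
□□□□□□
□□■□□■
□□■v■■
□□□■■□
□□□□□□
□□□□□□
□□□□□□
[17] □□□□□□
□□□□□□
□□□□□□
□□■□□■
□□■□>■
□□□■■□
□□□□□□
□□□□□□
□□□□□□
[18] □□□□□□
□□□□□□
□□□□□□
□□■□^■
□□■□□■
□□□■■□
□□□□□□
□□□□□□
□□□□□□
[19] □□□□□□
□□□□□□
□□□□□□
□□■□■>
□□■□□■
□□□■■□
□□□□□□
□□□□□□
□□□□□□
[20] □□□□□□
□□□□□□
□□□□□^
□□■□■□
□□■□□■
□□□■■□
□□□□□□
□□□□□□
□□□□□□
[21] □□□□□□
□□□□□□
>□□□□■
□□■□■□
□□■□□■
□□□■■□
□□□□□□
□□□□□□
□□□□□□
[22] □□□□□□
□□□□□□
■□□□□■
v□■□■□
□□■□□■
□□□■■□
□□□□□□
□□□□□□
□□□□□□

south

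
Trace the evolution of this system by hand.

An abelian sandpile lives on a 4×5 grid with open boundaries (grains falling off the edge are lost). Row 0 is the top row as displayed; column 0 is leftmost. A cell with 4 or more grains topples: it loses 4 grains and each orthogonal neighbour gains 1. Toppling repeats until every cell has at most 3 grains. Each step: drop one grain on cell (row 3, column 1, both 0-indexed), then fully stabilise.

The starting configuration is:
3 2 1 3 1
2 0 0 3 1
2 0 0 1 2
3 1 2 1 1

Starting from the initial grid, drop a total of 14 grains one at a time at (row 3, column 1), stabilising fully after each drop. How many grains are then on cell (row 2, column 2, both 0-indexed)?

2

k=0  3 2 1 3 1
2 0 0 3 1
2 0 0 1 2
3 1 2 1 1
k=1  3 2 1 3 1
2 0 0 3 1
2 0 0 1 2
3 2 2 1 1
k=2  3 2 1 3 1
2 0 0 3 1
2 0 0 1 2
3 3 2 1 1
k=3  3 2 1 3 1
2 0 0 3 1
3 1 0 1 2
0 1 3 1 1
k=4  3 2 1 3 1
2 0 0 3 1
3 1 0 1 2
0 2 3 1 1
k=5  3 2 1 3 1
2 0 0 3 1
3 1 0 1 2
0 3 3 1 1
k=6  3 2 1 3 1
2 0 0 3 1
3 2 1 1 2
1 1 0 2 1
k=7  3 2 1 3 1
2 0 0 3 1
3 2 1 1 2
1 2 0 2 1
k=8  3 2 1 3 1
2 0 0 3 1
3 2 1 1 2
1 3 0 2 1
k=9  3 2 1 3 1
2 0 0 3 1
3 3 1 1 2
2 0 1 2 1
k=10  3 2 1 3 1
2 0 0 3 1
3 3 1 1 2
2 1 1 2 1
k=11  3 2 1 3 1
2 0 0 3 1
3 3 1 1 2
2 2 1 2 1
k=12  3 2 1 3 1
2 0 0 3 1
3 3 1 1 2
2 3 1 2 1
k=13  3 2 1 3 1
3 1 0 3 1
1 1 2 1 2
0 2 2 2 1
k=14  3 2 1 3 1
3 1 0 3 1
1 1 2 1 2
0 3 2 2 1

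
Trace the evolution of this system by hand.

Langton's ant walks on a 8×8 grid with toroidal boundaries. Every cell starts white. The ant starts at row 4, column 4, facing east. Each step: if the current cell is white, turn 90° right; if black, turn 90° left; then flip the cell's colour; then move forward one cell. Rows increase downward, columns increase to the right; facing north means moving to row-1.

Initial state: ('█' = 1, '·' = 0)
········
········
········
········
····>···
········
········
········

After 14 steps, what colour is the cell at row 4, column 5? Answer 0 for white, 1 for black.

k=0  ········
········
········
········
····>···
········
········
········
k=1  ········
········
········
········
····█···
····v···
········
········
k=2  ········
········
········
········
····█···
···<█···
········
········
k=3  ········
········
········
········
···^█···
···██···
········
········
k=4  ········
········
········
········
···█>···
···██···
········
········
k=5  ········
········
········
····^···
···█····
···██···
········
········
k=6  ········
········
········
····█>··
···█····
···██···
········
········
k=7  ········
········
········
····██··
···█·v··
···██···
········
········
k=8  ········
········
········
····██··
···█<█··
···██···
········
········
k=9  ········
········
········
····^█··
···███··
···██···
········
········
k=10  ········
········
········
···<·█··
···███··
···██···
········
········
k=11  ········
········
···^····
···█·█··
···███··
···██···
········
········
k=12  ········
········
···█>···
···█·█··
···███··
···██···
········
········
k=13  ········
········
···██···
···█v█··
···███··
···██···
········
········
k=14  ········
········
···██···
···<██··
···███··
···██···
········
········

1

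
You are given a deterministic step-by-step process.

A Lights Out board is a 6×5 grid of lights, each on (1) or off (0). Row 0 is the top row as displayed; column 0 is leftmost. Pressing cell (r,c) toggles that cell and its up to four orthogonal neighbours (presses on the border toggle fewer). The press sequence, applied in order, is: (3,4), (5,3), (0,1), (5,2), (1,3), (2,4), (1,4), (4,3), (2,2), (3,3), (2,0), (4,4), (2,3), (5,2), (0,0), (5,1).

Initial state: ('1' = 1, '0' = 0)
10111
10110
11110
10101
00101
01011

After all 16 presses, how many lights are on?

13

k=0  10111
10110
11110
10101
00101
01011
k=1  10111
10110
11111
10110
00100
01011
k=2  10111
10110
11111
10110
00110
01100
k=3  01011
11110
11111
10110
00110
01100
k=4  01011
11110
11111
10110
00010
00010
k=5  01001
11001
11101
10110
00010
00010
k=6  01001
11000
11110
10111
00010
00010
k=7  01000
11011
11111
10111
00010
00010
k=8  01000
11011
11111
10101
00101
00000
k=9  01000
11111
10001
10001
00101
00000
k=10  01000
11111
10011
10110
00111
00000
k=11  01000
01111
01011
00110
00111
00000
k=12  01000
01111
01011
00111
00100
00001
k=13  01000
01101
01100
00101
00100
00001
k=14  01000
01101
01100
00101
00000
01111
k=15  10000
11101
01100
00101
00000
01111
k=16  10000
11101
01100
00101
01000
10011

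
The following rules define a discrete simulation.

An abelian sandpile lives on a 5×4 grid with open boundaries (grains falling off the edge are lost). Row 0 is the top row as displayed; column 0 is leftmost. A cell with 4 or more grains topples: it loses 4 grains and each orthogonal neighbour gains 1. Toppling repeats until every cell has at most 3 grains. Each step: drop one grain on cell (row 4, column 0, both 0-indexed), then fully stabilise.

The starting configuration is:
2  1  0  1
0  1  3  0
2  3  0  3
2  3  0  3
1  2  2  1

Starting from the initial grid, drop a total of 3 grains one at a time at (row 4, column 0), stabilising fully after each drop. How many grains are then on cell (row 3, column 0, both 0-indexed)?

3

step 0: 2  1  0  1
0  1  3  0
2  3  0  3
2  3  0  3
1  2  2  1
step 1: 2  1  0  1
0  1  3  0
2  3  0  3
2  3  0  3
2  2  2  1
step 2: 2  1  0  1
0  1  3  0
2  3  0  3
2  3  0  3
3  2  2  1
step 3: 2  1  0  1
0  1  3  0
2  3  0  3
3  3  0  3
0  3  2  1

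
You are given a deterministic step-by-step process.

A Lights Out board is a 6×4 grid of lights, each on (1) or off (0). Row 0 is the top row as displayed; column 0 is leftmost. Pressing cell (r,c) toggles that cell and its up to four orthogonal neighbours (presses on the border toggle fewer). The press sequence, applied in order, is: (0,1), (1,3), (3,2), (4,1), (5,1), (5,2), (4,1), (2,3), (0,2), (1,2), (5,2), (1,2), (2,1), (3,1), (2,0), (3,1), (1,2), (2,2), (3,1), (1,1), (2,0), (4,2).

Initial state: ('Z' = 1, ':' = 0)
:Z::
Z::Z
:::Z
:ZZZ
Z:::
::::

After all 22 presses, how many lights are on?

t=0: :Z::
Z::Z
:::Z
:ZZZ
Z:::
::::
t=1: Z:Z:
ZZ:Z
:::Z
:ZZZ
Z:::
::::
t=2: Z:ZZ
ZZZ:
::::
:ZZZ
Z:::
::::
t=3: Z:ZZ
ZZZ:
::Z:
::::
Z:Z:
::::
t=4: Z:ZZ
ZZZ:
::Z:
:Z::
:Z::
:Z::
t=5: Z:ZZ
ZZZ:
::Z:
:Z::
::::
Z:Z:
t=6: Z:ZZ
ZZZ:
::Z:
:Z::
::Z:
ZZ:Z
t=7: Z:ZZ
ZZZ:
::Z:
::::
ZZ::
Z::Z
t=8: Z:ZZ
ZZZZ
:::Z
:::Z
ZZ::
Z::Z
t=9: ZZ::
ZZ:Z
:::Z
:::Z
ZZ::
Z::Z
t=10: ZZZ:
Z:Z:
::ZZ
:::Z
ZZ::
Z::Z
t=11: ZZZ:
Z:Z:
::ZZ
:::Z
ZZZ:
ZZZ:
t=12: ZZ::
ZZ:Z
:::Z
:::Z
ZZZ:
ZZZ:
t=13: ZZ::
Z::Z
ZZZZ
:Z:Z
ZZZ:
ZZZ:
t=14: ZZ::
Z::Z
Z:ZZ
Z:ZZ
Z:Z:
ZZZ:
t=15: ZZ::
:::Z
:ZZZ
::ZZ
Z:Z:
ZZZ:
t=16: ZZ::
:::Z
::ZZ
ZZ:Z
ZZZ:
ZZZ:
t=17: ZZZ:
:ZZ:
:::Z
ZZ:Z
ZZZ:
ZZZ:
t=18: ZZZ:
:Z::
:ZZ:
ZZZZ
ZZZ:
ZZZ:
t=19: ZZZ:
:Z::
::Z:
:::Z
Z:Z:
ZZZ:
t=20: Z:Z:
Z:Z:
:ZZ:
:::Z
Z:Z:
ZZZ:
t=21: Z:Z:
::Z:
Z:Z:
Z::Z
Z:Z:
ZZZ:
t=22: Z:Z:
::Z:
Z:Z:
Z:ZZ
ZZ:Z
ZZ::

13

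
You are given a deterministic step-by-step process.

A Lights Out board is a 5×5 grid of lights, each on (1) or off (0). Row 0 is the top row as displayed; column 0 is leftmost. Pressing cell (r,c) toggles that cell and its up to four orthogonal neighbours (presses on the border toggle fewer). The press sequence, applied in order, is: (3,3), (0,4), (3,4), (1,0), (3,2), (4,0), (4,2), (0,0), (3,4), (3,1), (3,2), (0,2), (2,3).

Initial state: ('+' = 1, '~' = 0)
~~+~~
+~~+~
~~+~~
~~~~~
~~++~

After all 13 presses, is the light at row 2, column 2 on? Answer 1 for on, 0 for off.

0

t=0: ~~+~~
+~~+~
~~+~~
~~~~~
~~++~
t=1: ~~+~~
+~~+~
~~++~
~~+++
~~+~~
t=2: ~~+++
+~~++
~~++~
~~+++
~~+~~
t=3: ~~+++
+~~++
~~+++
~~+~~
~~+~+
t=4: +~+++
~+~++
+~+++
~~+~~
~~+~+
t=5: +~+++
~+~++
+~~++
~+~+~
~~~~+
t=6: +~+++
~+~++
+~~++
++~+~
++~~+
t=7: +~+++
~+~++
+~~++
++++~
+~+++
t=8: ~++++
++~++
+~~++
++++~
+~+++
t=9: ~++++
++~++
+~~+~
+++~+
+~++~
t=10: ~++++
++~++
++~+~
~~~~+
++++~
t=11: ~++++
++~++
++++~
~++++
++~+~
t=12: ~~~~+
+++++
++++~
~++++
++~+~
t=13: ~~~~+
+++~+
++~~+
~++~+
++~+~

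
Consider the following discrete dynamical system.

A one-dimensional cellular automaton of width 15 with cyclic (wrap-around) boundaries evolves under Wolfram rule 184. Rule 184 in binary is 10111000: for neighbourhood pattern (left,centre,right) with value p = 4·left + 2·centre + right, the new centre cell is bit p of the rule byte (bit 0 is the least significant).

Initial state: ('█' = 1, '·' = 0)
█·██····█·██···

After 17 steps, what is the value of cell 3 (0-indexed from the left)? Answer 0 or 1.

1

[0] █·██····█·██···
[1] ·██·█····██·█··
[2] ·█·█·█···█·█·█·
[3] ··█·█·█···█·█·█
[4] █··█·█·█···█·█·
[5] ·█··█·█·█···█·█
[6] █·█··█·█·█···█·
[7] ·█·█··█·█·█···█
[8] █·█·█··█·█·█···
[9] ·█·█·█··█·█·█··
[10] ··█·█·█··█·█·█·
[11] ···█·█·█··█·█·█
[12] █···█·█·█··█·█·
[13] ·█···█·█·█··█·█
[14] █·█···█·█·█··█·
[15] ·█·█···█·█·█··█
[16] █·█·█···█·█·█··
[17] ·█·█·█···█·█·█·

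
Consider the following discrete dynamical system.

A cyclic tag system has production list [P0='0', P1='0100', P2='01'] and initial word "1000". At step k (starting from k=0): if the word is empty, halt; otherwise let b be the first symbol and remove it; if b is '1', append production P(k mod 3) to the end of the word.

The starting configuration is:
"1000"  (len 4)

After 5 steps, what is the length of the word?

t=0: "1000"  (len 4)
t=1: "0000"  (len 4)
t=2: "000"  (len 3)
t=3: "00"  (len 2)
t=4: "0"  (len 1)
t=5: (halted — word empty)

0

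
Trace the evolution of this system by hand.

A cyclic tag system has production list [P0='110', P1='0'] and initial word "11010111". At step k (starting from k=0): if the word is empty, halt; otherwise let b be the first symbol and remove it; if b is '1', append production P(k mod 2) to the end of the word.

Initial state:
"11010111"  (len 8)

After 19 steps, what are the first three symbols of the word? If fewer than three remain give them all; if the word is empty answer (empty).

0) "11010111"  (len 8)
1) "1010111110"  (len 10)
2) "0101111100"  (len 10)
3) "101111100"  (len 9)
4) "011111000"  (len 9)
5) "11111000"  (len 8)
6) "11110000"  (len 8)
7) "1110000110"  (len 10)
8) "1100001100"  (len 10)
9) "100001100110"  (len 12)
10) "000011001100"  (len 12)
11) "00011001100"  (len 11)
12) "0011001100"  (len 10)
13) "011001100"  (len 9)
14) "11001100"  (len 8)
15) "1001100110"  (len 10)
16) "0011001100"  (len 10)
17) "011001100"  (len 9)
18) "11001100"  (len 8)
19) "1001100110"  (len 10)

100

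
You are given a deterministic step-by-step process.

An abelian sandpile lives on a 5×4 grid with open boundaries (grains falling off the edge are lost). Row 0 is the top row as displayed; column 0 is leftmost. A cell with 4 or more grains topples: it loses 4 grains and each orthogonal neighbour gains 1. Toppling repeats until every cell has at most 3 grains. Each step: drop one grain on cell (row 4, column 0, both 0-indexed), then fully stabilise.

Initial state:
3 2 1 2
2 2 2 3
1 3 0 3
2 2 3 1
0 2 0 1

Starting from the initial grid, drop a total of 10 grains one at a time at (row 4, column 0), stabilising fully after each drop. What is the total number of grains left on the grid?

37

step 0: 3 2 1 2
2 2 2 3
1 3 0 3
2 2 3 1
0 2 0 1
step 1: 3 2 1 2
2 2 2 3
1 3 0 3
2 2 3 1
1 2 0 1
step 2: 3 2 1 2
2 2 2 3
1 3 0 3
2 2 3 1
2 2 0 1
step 3: 3 2 1 2
2 2 2 3
1 3 0 3
2 2 3 1
3 2 0 1
step 4: 3 2 1 2
2 2 2 3
1 3 0 3
3 2 3 1
0 3 0 1
step 5: 3 2 1 2
2 2 2 3
1 3 0 3
3 2 3 1
1 3 0 1
step 6: 3 2 1 2
2 2 2 3
1 3 0 3
3 2 3 1
2 3 0 1
step 7: 3 2 1 2
2 2 2 3
1 3 0 3
3 2 3 1
3 3 0 1
step 8: 3 2 1 2
2 3 2 3
3 0 2 3
1 2 0 2
2 1 2 1
step 9: 3 2 1 2
2 3 2 3
3 0 2 3
1 2 0 2
3 1 2 1
step 10: 3 2 1 2
2 3 2 3
3 0 2 3
2 2 0 2
0 2 2 1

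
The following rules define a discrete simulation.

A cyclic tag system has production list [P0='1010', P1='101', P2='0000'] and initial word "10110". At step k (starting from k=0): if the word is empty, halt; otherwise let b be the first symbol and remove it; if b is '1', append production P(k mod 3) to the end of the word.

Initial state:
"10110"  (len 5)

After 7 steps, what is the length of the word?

[0] "10110"  (len 5)
[1] "01101010"  (len 8)
[2] "1101010"  (len 7)
[3] "1010100000"  (len 10)
[4] "0101000001010"  (len 13)
[5] "101000001010"  (len 12)
[6] "010000010100000"  (len 15)
[7] "10000010100000"  (len 14)

14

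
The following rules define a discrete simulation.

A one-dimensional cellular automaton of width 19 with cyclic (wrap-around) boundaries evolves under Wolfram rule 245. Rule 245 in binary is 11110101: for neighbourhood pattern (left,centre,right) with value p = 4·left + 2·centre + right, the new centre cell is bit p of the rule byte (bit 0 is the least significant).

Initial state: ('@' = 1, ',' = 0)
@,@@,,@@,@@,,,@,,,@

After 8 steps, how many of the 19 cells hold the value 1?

k=0  @,@@,,@@,@@,,,@,,,@
k=1  @@,@@,,@@,@@@,@@@,,
k=2  ,@@,@@,,@@,@@@,@@@,
k=3  ,,@@,@@,,@@,@@@,@@@
k=4  @,,@@,@@,,@@,@@@,@@
k=5  @@,,@@,@@,,@@,@@@,@
k=6  @@@,,@@,@@,,@@,@@@,
k=7  ,@@@,,@@,@@,,@@,@@@
k=8  @,@@@,,@@,@@,,@@,@@

12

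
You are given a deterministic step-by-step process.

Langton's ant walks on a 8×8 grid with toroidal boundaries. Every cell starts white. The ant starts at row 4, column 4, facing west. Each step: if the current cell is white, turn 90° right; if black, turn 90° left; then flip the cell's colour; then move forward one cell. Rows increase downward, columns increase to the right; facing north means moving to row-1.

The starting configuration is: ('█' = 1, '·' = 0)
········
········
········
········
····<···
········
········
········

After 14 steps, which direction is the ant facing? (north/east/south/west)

t=0: ········
········
········
········
····<···
········
········
········
t=1: ········
········
········
····^···
····█···
········
········
········
t=2: ········
········
········
····█>··
····█···
········
········
········
t=3: ········
········
········
····██··
····█v··
········
········
········
t=4: ········
········
········
····██··
····<█··
········
········
········
t=5: ········
········
········
····██··
·····█··
····v···
········
········
t=6: ········
········
········
····██··
·····█··
···<█···
········
········
t=7: ········
········
········
····██··
···^·█··
···██···
········
········
t=8: ········
········
········
····██··
···█>█··
···██···
········
········
t=9: ········
········
········
····██··
···███··
···█v···
········
········
t=10: ········
········
········
····██··
···███··
···█·>··
········
········
t=11: ········
········
········
····██··
···███··
···█·█··
·····v··
········
t=12: ········
········
········
····██··
···███··
···█·█··
····<█··
········
t=13: ········
········
········
····██··
···███··
···█^█··
····██··
········
t=14: ········
········
········
····██··
···███··
···██>··
····██··
········

east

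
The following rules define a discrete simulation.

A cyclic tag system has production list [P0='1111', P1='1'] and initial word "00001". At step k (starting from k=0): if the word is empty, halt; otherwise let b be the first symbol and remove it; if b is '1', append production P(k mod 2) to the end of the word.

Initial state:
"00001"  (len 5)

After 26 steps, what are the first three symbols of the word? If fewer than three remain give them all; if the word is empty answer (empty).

111

[0] "00001"  (len 5)
[1] "0001"  (len 4)
[2] "001"  (len 3)
[3] "01"  (len 2)
[4] "1"  (len 1)
[5] "1111"  (len 4)
[6] "1111"  (len 4)
[7] "1111111"  (len 7)
[8] "1111111"  (len 7)
[9] "1111111111"  (len 10)
[10] "1111111111"  (len 10)
[11] "1111111111111"  (len 13)
[12] "1111111111111"  (len 13)
[13] "1111111111111111"  (len 16)
[14] "1111111111111111"  (len 16)
[15] "1111111111111111111"  (len 19)
[16] "1111111111111111111"  (len 19)
[17] "1111111111111111111111"  (len 22)
[18] "1111111111111111111111"  (len 22)
[19] "1111111111111111111111111"  (len 25)
[20] "1111111111111111111111111"  (len 25)
[21] "1111111111111111111111111111"  (len 28)
[22] "1111111111111111111111111111"  (len 28)
[23] "1111111111111111111111111111111"  (len 31)
[24] "1111111111111111111111111111111"  (len 31)
[25] "1111111111111111111111111111111111"  (len 34)
[26] "1111111111111111111111111111111111"  (len 34)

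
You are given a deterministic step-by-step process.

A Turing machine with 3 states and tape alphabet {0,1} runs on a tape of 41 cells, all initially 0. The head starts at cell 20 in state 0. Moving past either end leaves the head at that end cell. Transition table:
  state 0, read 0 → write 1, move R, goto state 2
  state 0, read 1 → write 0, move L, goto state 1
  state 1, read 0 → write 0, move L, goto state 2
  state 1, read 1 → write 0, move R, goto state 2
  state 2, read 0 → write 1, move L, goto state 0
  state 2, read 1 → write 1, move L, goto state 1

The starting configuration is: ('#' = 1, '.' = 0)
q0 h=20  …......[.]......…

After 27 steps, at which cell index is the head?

11

t=0: q0 h=20  …......[.]......…
t=1: q2 h=21  ….....#[.]......…
t=2: q0 h=20  …......[#]#.....…
t=3: q1 h=19  …......[.].#....…
t=4: q2 h=18  …......[.]..#...…
t=5: q0 h=17  …......[.]#..#..…
t=6: q2 h=18  ….....#[#]..#...…
t=7: q1 h=17  …......[#]#..#..…
t=8: q2 h=18  …......[#]..#...…
t=9: q1 h=17  …......[.]#..#..…
t=10: q2 h=16  …......[.].#..#.…
t=11: q0 h=15  …......[.]#.#..#…
t=12: q2 h=16  ….....#[#].#..#.…
t=13: q1 h=15  …......[#]#.#..#…
t=14: q2 h=16  …......[#].#..#.…
t=15: q1 h=15  …......[.]#.#..#…
t=16: q2 h=14  …......[.].#.#..…
t=17: q0 h=13  …......[.]#.#.#.…
t=18: q2 h=14  ….....#[#].#.#..…
t=19: q1 h=13  …......[#]#.#.#.…
t=20: q2 h=14  …......[#].#.#..…
t=21: q1 h=13  …......[.]#.#.#.…
t=22: q2 h=12  …......[.].#.#.#…
t=23: q0 h=11  …......[.]#.#.#.…
t=24: q2 h=12  ….....#[#].#.#.#…
t=25: q1 h=11  …......[#]#.#.#.…
t=26: q2 h=12  …......[#].#.#.#…
t=27: q1 h=11  …......[.]#.#.#.…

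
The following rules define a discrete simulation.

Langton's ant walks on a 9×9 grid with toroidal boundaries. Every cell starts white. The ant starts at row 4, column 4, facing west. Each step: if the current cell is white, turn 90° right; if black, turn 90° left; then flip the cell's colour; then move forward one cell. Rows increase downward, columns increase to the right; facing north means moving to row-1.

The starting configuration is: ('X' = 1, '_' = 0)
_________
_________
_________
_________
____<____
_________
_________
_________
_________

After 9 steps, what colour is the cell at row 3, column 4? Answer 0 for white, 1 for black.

step 0: _________
_________
_________
_________
____<____
_________
_________
_________
_________
step 1: _________
_________
_________
____^____
____X____
_________
_________
_________
_________
step 2: _________
_________
_________
____X>___
____X____
_________
_________
_________
_________
step 3: _________
_________
_________
____XX___
____Xv___
_________
_________
_________
_________
step 4: _________
_________
_________
____XX___
____<X___
_________
_________
_________
_________
step 5: _________
_________
_________
____XX___
_____X___
____v____
_________
_________
_________
step 6: _________
_________
_________
____XX___
_____X___
___<X____
_________
_________
_________
step 7: _________
_________
_________
____XX___
___^_X___
___XX____
_________
_________
_________
step 8: _________
_________
_________
____XX___
___X>X___
___XX____
_________
_________
_________
step 9: _________
_________
_________
____XX___
___XXX___
___Xv____
_________
_________
_________

1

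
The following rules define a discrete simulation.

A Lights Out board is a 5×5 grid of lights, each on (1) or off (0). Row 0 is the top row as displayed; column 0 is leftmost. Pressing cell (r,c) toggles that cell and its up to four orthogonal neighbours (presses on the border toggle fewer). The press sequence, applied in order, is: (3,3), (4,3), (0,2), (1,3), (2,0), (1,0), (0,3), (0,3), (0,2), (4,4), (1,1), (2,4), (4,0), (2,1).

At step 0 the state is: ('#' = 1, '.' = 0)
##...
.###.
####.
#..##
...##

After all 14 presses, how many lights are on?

gen 0: ##...
.###.
####.
#..##
...##
gen 1: ##...
.###.
###..
#.#..
....#
gen 2: ##...
.###.
###..
#.##.
..##.
gen 3: #.##.
.#.#.
###..
#.##.
..##.
gen 4: #.#..
.##.#
####.
#.##.
..##.
gen 5: #.#..
###.#
..##.
..##.
..##.
gen 6: ..#..
..#.#
#.##.
..##.
..##.
gen 7: ...##
..###
#.##.
..##.
..##.
gen 8: ..#..
..#.#
#.##.
..##.
..##.
gen 9: .#.#.
....#
#.##.
..##.
..##.
gen 10: .#.#.
....#
#.##.
..###
..#.#
gen 11: ...#.
###.#
####.
..###
..#.#
gen 12: ...#.
###..
###.#
..##.
..#.#
gen 13: ...#.
###..
###.#
#.##.
###.#
gen 14: ...#.
#.#..
....#
####.
###.#

12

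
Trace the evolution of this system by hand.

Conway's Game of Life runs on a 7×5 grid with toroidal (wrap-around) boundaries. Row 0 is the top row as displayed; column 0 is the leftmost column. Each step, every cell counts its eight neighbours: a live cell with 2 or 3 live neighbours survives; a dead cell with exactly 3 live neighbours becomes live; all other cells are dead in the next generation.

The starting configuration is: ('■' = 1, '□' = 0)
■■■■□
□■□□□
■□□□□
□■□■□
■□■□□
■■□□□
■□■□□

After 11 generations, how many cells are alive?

gen 0: ■■■■□
□■□□□
■□□□□
□■□■□
■□■□□
■■□□□
■□■□□
gen 1: ■□□■■
□□□□■
■■■□□
■■■□■
■□■□■
■□■□■
□□□■□
gen 2: ■□□■□
□□■□□
□□■□□
□□□□□
□□■□□
■□■□□
□■■□□
gen 3: □□□■□
□■■■□
□□□□□
□□□□□
□■□□□
□□■■□
■□■■■
gen 4: ■□□□□
□□■■□
□□■□□
□□□□□
□□■□□
■□□□□
□■□□□
gen 5: □■■□□
□■■■□
□□■■□
□□□□□
□□□□□
□■□□□
■■□□□
gen 6: □□□■□
□□□□□
□■□■□
□□□□□
□□□□□
■■□□□
■□□□□
gen 7: □□□□□
□□■□□
□□□□□
□□□□□
□□□□□
■■□□□
■■□□■
gen 8: ■■□□□
□□□□□
□□□□□
□□□□□
□□□□□
□■□□■
□■□□■
gen 9: ■■□□□
□□□□□
□□□□□
□□□□□
□□□□□
□□□□□
□■■□■
gen 10: ■■■□□
□□□□□
□□□□□
□□□□□
□□□□□
□□□□□
□■■□□
gen 11: ■□■□□
□■□□□
□□□□□
□□□□□
□□□□□
□□□□□
■□■□□

5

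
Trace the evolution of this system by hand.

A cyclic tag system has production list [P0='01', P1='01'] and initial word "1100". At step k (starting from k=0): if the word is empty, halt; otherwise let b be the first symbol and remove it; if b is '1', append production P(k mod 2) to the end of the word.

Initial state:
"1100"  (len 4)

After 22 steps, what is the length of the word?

[0] "1100"  (len 4)
[1] "10001"  (len 5)
[2] "000101"  (len 6)
[3] "00101"  (len 5)
[4] "0101"  (len 4)
[5] "101"  (len 3)
[6] "0101"  (len 4)
[7] "101"  (len 3)
[8] "0101"  (len 4)
[9] "101"  (len 3)
[10] "0101"  (len 4)
[11] "101"  (len 3)
[12] "0101"  (len 4)
[13] "101"  (len 3)
[14] "0101"  (len 4)
[15] "101"  (len 3)
[16] "0101"  (len 4)
[17] "101"  (len 3)
[18] "0101"  (len 4)
[19] "101"  (len 3)
[20] "0101"  (len 4)
[21] "101"  (len 3)
[22] "0101"  (len 4)

4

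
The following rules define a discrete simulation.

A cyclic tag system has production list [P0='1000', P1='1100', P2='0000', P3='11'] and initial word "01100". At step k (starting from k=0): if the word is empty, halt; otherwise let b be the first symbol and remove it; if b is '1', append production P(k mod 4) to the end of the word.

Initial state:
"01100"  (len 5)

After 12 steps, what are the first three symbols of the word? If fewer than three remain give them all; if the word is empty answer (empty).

0) "01100"  (len 5)
1) "1100"  (len 4)
2) "1001100"  (len 7)
3) "0011000000"  (len 10)
4) "011000000"  (len 9)
5) "11000000"  (len 8)
6) "10000001100"  (len 11)
7) "00000011000000"  (len 14)
8) "0000011000000"  (len 13)
9) "000011000000"  (len 12)
10) "00011000000"  (len 11)
11) "0011000000"  (len 10)
12) "011000000"  (len 9)

011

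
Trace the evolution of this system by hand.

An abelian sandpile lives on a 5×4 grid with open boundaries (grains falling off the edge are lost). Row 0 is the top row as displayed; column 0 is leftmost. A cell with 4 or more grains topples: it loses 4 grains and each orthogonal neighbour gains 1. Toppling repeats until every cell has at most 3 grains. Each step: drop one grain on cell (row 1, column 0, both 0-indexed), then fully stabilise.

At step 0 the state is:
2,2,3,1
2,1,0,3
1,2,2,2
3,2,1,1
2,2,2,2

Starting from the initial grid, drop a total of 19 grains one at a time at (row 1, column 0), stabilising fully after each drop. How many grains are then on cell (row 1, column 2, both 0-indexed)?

0) 2,2,3,1
2,1,0,3
1,2,2,2
3,2,1,1
2,2,2,2
1) 2,2,3,1
3,1,0,3
1,2,2,2
3,2,1,1
2,2,2,2
2) 3,2,3,1
0,2,0,3
2,2,2,2
3,2,1,1
2,2,2,2
3) 3,2,3,1
1,2,0,3
2,2,2,2
3,2,1,1
2,2,2,2
4) 3,2,3,1
2,2,0,3
2,2,2,2
3,2,1,1
2,2,2,2
5) 3,2,3,1
3,2,0,3
2,2,2,2
3,2,1,1
2,2,2,2
6) 0,3,3,1
1,3,0,3
3,2,2,2
3,2,1,1
2,2,2,2
7) 0,3,3,1
2,3,0,3
3,2,2,2
3,2,1,1
2,2,2,2
8) 0,3,3,1
3,3,0,3
3,2,2,2
3,2,1,1
2,2,2,2
9) 2,1,0,2
2,2,2,3
2,1,3,2
1,0,2,1
3,3,2,2
10) 2,1,0,2
3,2,2,3
2,1,3,2
1,0,2,1
3,3,2,2
11) 3,1,0,2
0,3,2,3
3,1,3,2
1,0,2,1
3,3,2,2
12) 3,1,0,2
1,3,2,3
3,1,3,2
1,0,2,1
3,3,2,2
13) 3,1,0,2
2,3,2,3
3,1,3,2
1,0,2,1
3,3,2,2
14) 3,1,0,2
3,3,2,3
3,1,3,2
1,0,2,1
3,3,2,2
15) 0,3,0,2
3,0,3,3
0,3,3,2
2,0,2,1
3,3,2,2
16) 1,3,0,2
0,1,3,3
1,3,3,2
2,0,2,1
3,3,2,2
17) 1,3,0,2
1,1,3,3
1,3,3,2
2,0,2,1
3,3,2,2
18) 1,3,0,2
2,1,3,3
1,3,3,2
2,0,2,1
3,3,2,2
19) 1,3,0,2
3,1,3,3
1,3,3,2
2,0,2,1
3,3,2,2

3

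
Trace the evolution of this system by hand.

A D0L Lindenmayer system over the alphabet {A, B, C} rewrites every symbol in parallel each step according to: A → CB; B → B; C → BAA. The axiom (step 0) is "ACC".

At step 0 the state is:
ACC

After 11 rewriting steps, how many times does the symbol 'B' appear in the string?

344

0) ACC
1) CBBAABAA
2) BAABBCBCBBCBCB
3) BCBCBBBBAABBAABBBAABBAAB
4) BBAABBAABBBBCBCBBBCBCBBBBCBCBBBCBCBB
5) BBCBCBBBCBCBBBBBBAABBAABBBBAABBAABBBBBAABBAABBBBAABBAABB
6) BBBAABBAABBBBAABBAABBBBBBCBCBBBCBCBBBBBCBCBBBCBCBBBBBBCBCBBBCBCBBBBBCBCBBBCBCBBB
7) BBBCBCBBBCBCBBBBBCBCBBBCBCBBBBBBBBAABBAABBBBAABBAABBBBBBAABBAABBBBAABBAABBBBBBBAABBAABBBBAABBAABBBBBBAABBAABBBBAABBAABBB
8) BBBBAABBAABBBBAABBAABBBBBBAABBAABBBBAABBAABBBBBBBBCBCBBBCB…BCBCBBBCBCBBBBBCBCBBBCBCBBBBBBBCBCBBBCBCBBBBBCBCBBBCBCBBBB  (len 168)
9) BBBBCBCBBBCBCBBBBBCBCBBBCBCBBBBBBBCBCBBBCBCBBBBBCBCBBBCBCB…BBAABBAABBBBBBBBAABBAABBBBAABBAABBBBBBAABBAABBBBAABBAABBBB  (len 248)
10) BBBBBAABBAABBBBAABBAABBBBBBAABBAABBBBAABBAABBBBBBBBAABBAAB…CBCBBBCBCBBBBBCBCBBBCBCBBBBBBBCBCBBBCBCBBBBBCBCBBBCBCBBBBB  (len 344)
11) BBBBBCBCBBBCBCBBBBBCBCBBBCBCBBBBBBBCBCBBBCBCBBBBBCBCBBBCBC…BAABBAABBBBBBBBAABBAABBBBAABBAABBBBBBAABBAABBBBAABBAABBBBB  (len 504)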